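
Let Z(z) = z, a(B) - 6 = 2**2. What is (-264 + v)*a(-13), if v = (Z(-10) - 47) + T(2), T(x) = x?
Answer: -3190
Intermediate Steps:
a(B) = 10 (a(B) = 6 + 2**2 = 6 + 4 = 10)
v = -55 (v = (-10 - 47) + 2 = -57 + 2 = -55)
(-264 + v)*a(-13) = (-264 - 55)*10 = -319*10 = -3190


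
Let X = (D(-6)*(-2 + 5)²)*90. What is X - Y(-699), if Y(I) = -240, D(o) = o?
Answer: -4620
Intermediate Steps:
X = -4860 (X = -6*(-2 + 5)²*90 = -6*3²*90 = -6*9*90 = -54*90 = -4860)
X - Y(-699) = -4860 - 1*(-240) = -4860 + 240 = -4620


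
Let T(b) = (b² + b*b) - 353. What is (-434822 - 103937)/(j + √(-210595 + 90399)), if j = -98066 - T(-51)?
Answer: 55446382485/10591617421 + 1077518*I*√30049/10591617421 ≈ 5.2349 + 0.017635*I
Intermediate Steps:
T(b) = -353 + 2*b² (T(b) = (b² + b²) - 353 = 2*b² - 353 = -353 + 2*b²)
j = -102915 (j = -98066 - (-353 + 2*(-51)²) = -98066 - (-353 + 2*2601) = -98066 - (-353 + 5202) = -98066 - 1*4849 = -98066 - 4849 = -102915)
(-434822 - 103937)/(j + √(-210595 + 90399)) = (-434822 - 103937)/(-102915 + √(-210595 + 90399)) = -538759/(-102915 + √(-120196)) = -538759/(-102915 + 2*I*√30049)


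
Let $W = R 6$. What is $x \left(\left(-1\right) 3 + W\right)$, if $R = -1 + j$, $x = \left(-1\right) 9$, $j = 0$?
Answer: $81$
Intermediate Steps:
$x = -9$
$R = -1$ ($R = -1 + 0 = -1$)
$W = -6$ ($W = \left(-1\right) 6 = -6$)
$x \left(\left(-1\right) 3 + W\right) = - 9 \left(\left(-1\right) 3 - 6\right) = - 9 \left(-3 - 6\right) = \left(-9\right) \left(-9\right) = 81$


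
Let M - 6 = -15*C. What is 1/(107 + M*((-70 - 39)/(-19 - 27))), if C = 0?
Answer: 23/2788 ≈ 0.0082496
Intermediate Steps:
M = 6 (M = 6 - 15*0 = 6 + 0 = 6)
1/(107 + M*((-70 - 39)/(-19 - 27))) = 1/(107 + 6*((-70 - 39)/(-19 - 27))) = 1/(107 + 6*(-109/(-46))) = 1/(107 + 6*(-109*(-1/46))) = 1/(107 + 6*(109/46)) = 1/(107 + 327/23) = 1/(2788/23) = 23/2788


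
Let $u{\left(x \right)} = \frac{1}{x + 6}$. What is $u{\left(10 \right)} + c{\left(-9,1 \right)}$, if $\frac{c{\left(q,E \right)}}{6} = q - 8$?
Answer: $- \frac{1631}{16} \approx -101.94$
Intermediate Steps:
$c{\left(q,E \right)} = -48 + 6 q$ ($c{\left(q,E \right)} = 6 \left(q - 8\right) = 6 \left(-8 + q\right) = -48 + 6 q$)
$u{\left(x \right)} = \frac{1}{6 + x}$
$u{\left(10 \right)} + c{\left(-9,1 \right)} = \frac{1}{6 + 10} + \left(-48 + 6 \left(-9\right)\right) = \frac{1}{16} - 102 = - \frac{1631}{16}$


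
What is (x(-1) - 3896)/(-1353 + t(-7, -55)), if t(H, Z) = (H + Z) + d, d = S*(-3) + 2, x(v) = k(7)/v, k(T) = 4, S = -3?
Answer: 25/9 ≈ 2.7778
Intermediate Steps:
x(v) = 4/v
d = 11 (d = -3*(-3) + 2 = 9 + 2 = 11)
t(H, Z) = 11 + H + Z (t(H, Z) = (H + Z) + 11 = 11 + H + Z)
(x(-1) - 3896)/(-1353 + t(-7, -55)) = (4/(-1) - 3896)/(-1353 + (11 - 7 - 55)) = (4*(-1) - 3896)/(-1353 - 51) = (-4 - 3896)/(-1404) = -3900*(-1/1404) = 25/9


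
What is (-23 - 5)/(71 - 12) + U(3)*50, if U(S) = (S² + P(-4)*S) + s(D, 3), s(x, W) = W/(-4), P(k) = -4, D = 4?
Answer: -22181/118 ≈ -187.97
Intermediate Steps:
s(x, W) = -W/4 (s(x, W) = W*(-¼) = -W/4)
U(S) = -¾ + S² - 4*S (U(S) = (S² - 4*S) - ¼*3 = (S² - 4*S) - ¾ = -¾ + S² - 4*S)
(-23 - 5)/(71 - 12) + U(3)*50 = (-23 - 5)/(71 - 12) + (-¾ + 3² - 4*3)*50 = -28/59 + (-¾ + 9 - 12)*50 = -28*1/59 - 15/4*50 = -28/59 - 375/2 = -22181/118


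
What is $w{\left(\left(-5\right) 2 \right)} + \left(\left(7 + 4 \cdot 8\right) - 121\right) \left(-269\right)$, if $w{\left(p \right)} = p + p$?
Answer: $22038$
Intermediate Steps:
$w{\left(p \right)} = 2 p$
$w{\left(\left(-5\right) 2 \right)} + \left(\left(7 + 4 \cdot 8\right) - 121\right) \left(-269\right) = 2 \left(\left(-5\right) 2\right) + \left(\left(7 + 4 \cdot 8\right) - 121\right) \left(-269\right) = 2 \left(-10\right) + \left(\left(7 + 32\right) - 121\right) \left(-269\right) = -20 + \left(39 - 121\right) \left(-269\right) = -20 - -22058 = -20 + 22058 = 22038$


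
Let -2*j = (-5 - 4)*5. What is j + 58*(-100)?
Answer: -11555/2 ≈ -5777.5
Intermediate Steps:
j = 45/2 (j = -(-5 - 4)*5/2 = -(-9)*5/2 = -½*(-45) = 45/2 ≈ 22.500)
j + 58*(-100) = 45/2 + 58*(-100) = 45/2 - 5800 = -11555/2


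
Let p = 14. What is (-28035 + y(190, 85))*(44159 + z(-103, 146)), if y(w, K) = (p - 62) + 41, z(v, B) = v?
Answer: -1235418352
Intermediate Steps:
y(w, K) = -7 (y(w, K) = (14 - 62) + 41 = -48 + 41 = -7)
(-28035 + y(190, 85))*(44159 + z(-103, 146)) = (-28035 - 7)*(44159 - 103) = -28042*44056 = -1235418352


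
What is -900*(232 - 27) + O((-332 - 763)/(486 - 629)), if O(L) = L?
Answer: -26382405/143 ≈ -1.8449e+5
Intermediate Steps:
-900*(232 - 27) + O((-332 - 763)/(486 - 629)) = -900*(232 - 27) + (-332 - 763)/(486 - 629) = -900*205 - 1095/(-143) = -184500 - 1095*(-1/143) = -184500 + 1095/143 = -26382405/143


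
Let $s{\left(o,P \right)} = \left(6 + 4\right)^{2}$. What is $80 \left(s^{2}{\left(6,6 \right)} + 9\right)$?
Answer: $800720$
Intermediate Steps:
$s{\left(o,P \right)} = 100$ ($s{\left(o,P \right)} = 10^{2} = 100$)
$80 \left(s^{2}{\left(6,6 \right)} + 9\right) = 80 \left(100^{2} + 9\right) = 80 \left(10000 + 9\right) = 80 \cdot 10009 = 800720$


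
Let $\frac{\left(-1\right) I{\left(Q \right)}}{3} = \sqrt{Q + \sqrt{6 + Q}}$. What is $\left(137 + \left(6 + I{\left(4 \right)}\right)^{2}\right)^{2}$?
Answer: $\left(137 + 9 \left(2 - \sqrt{4 + \sqrt{10}}\right)^{2}\right)^{2} \approx 19914.0$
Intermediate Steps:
$I{\left(Q \right)} = - 3 \sqrt{Q + \sqrt{6 + Q}}$
$\left(137 + \left(6 + I{\left(4 \right)}\right)^{2}\right)^{2} = \left(137 + \left(6 - 3 \sqrt{4 + \sqrt{6 + 4}}\right)^{2}\right)^{2} = \left(137 + \left(6 - 3 \sqrt{4 + \sqrt{10}}\right)^{2}\right)^{2}$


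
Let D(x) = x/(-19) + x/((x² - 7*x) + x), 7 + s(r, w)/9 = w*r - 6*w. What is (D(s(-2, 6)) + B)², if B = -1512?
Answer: 200074009141504/90611361 ≈ 2.2080e+6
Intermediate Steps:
s(r, w) = -63 - 54*w + 9*r*w (s(r, w) = -63 + 9*(w*r - 6*w) = -63 + 9*(r*w - 6*w) = -63 + 9*(-6*w + r*w) = -63 + (-54*w + 9*r*w) = -63 - 54*w + 9*r*w)
D(x) = -x/19 + x/(x² - 6*x) (D(x) = x*(-1/19) + x/(x² - 6*x) = -x/19 + x/(x² - 6*x))
(D(s(-2, 6)) + B)² = ((19 - (-63 - 54*6 + 9*(-2)*6)² + 6*(-63 - 54*6 + 9*(-2)*6))/(19*(-6 + (-63 - 54*6 + 9*(-2)*6))) - 1512)² = ((19 - (-63 - 324 - 108)² + 6*(-63 - 324 - 108))/(19*(-6 + (-63 - 324 - 108))) - 1512)² = ((19 - 1*(-495)² + 6*(-495))/(19*(-6 - 495)) - 1512)² = ((1/19)*(19 - 1*245025 - 2970)/(-501) - 1512)² = ((1/19)*(-1/501)*(19 - 245025 - 2970) - 1512)² = ((1/19)*(-1/501)*(-247976) - 1512)² = (247976/9519 - 1512)² = (-14144752/9519)² = 200074009141504/90611361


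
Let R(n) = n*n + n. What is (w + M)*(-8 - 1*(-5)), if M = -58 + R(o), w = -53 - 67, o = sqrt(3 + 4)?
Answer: 513 - 3*sqrt(7) ≈ 505.06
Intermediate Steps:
o = sqrt(7) ≈ 2.6458
R(n) = n + n**2 (R(n) = n**2 + n = n + n**2)
w = -120
M = -58 + sqrt(7)*(1 + sqrt(7)) ≈ -48.354
(w + M)*(-8 - 1*(-5)) = (-120 + (-51 + sqrt(7)))*(-8 - 1*(-5)) = (-171 + sqrt(7))*(-8 + 5) = (-171 + sqrt(7))*(-3) = 513 - 3*sqrt(7)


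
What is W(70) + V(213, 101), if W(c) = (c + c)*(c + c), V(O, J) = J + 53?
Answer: 19754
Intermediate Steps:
V(O, J) = 53 + J
W(c) = 4*c**2 (W(c) = (2*c)*(2*c) = 4*c**2)
W(70) + V(213, 101) = 4*70**2 + (53 + 101) = 4*4900 + 154 = 19600 + 154 = 19754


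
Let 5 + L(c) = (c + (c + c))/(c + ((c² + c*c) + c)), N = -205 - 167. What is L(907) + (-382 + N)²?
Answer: 1032415979/1816 ≈ 5.6851e+5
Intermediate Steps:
N = -372
L(c) = -5 + 3*c/(2*c + 2*c²) (L(c) = -5 + (c + (c + c))/(c + ((c² + c*c) + c)) = -5 + (c + 2*c)/(c + ((c² + c²) + c)) = -5 + (3*c)/(c + (2*c² + c)) = -5 + (3*c)/(c + (c + 2*c²)) = -5 + (3*c)/(2*c + 2*c²) = -5 + 3*c/(2*c + 2*c²))
L(907) + (-382 + N)² = (-7 - 10*907)/(2*(1 + 907)) + (-382 - 372)² = (½)*(-7 - 9070)/908 + (-754)² = (½)*(1/908)*(-9077) + 568516 = -9077/1816 + 568516 = 1032415979/1816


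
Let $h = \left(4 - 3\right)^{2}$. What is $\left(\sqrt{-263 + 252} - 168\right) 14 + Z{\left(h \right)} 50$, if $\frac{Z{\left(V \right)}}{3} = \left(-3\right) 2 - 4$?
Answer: $-3852 + 14 i \sqrt{11} \approx -3852.0 + 46.433 i$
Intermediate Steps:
$h = 1$ ($h = 1^{2} = 1$)
$Z{\left(V \right)} = -30$ ($Z{\left(V \right)} = 3 \left(\left(-3\right) 2 - 4\right) = 3 \left(-6 - 4\right) = 3 \left(-10\right) = -30$)
$\left(\sqrt{-263 + 252} - 168\right) 14 + Z{\left(h \right)} 50 = \left(\sqrt{-263 + 252} - 168\right) 14 - 1500 = \left(\sqrt{-11} - 168\right) 14 - 1500 = \left(i \sqrt{11} - 168\right) 14 - 1500 = \left(-168 + i \sqrt{11}\right) 14 - 1500 = \left(-2352 + 14 i \sqrt{11}\right) - 1500 = -3852 + 14 i \sqrt{11}$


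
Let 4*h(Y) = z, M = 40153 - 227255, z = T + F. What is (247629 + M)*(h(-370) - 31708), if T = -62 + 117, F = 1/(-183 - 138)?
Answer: -1231585782643/642 ≈ -1.9184e+9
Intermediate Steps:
F = -1/321 (F = 1/(-321) = -1/321 ≈ -0.0031153)
T = 55
z = 17654/321 (z = 55 - 1/321 = 17654/321 ≈ 54.997)
M = -187102
h(Y) = 8827/642 (h(Y) = (1/4)*(17654/321) = 8827/642)
(247629 + M)*(h(-370) - 31708) = (247629 - 187102)*(8827/642 - 31708) = 60527*(-20347709/642) = -1231585782643/642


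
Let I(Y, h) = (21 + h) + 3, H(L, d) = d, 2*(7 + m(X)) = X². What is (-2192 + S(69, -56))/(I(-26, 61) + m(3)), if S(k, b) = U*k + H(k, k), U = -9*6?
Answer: -11698/165 ≈ -70.897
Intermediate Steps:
m(X) = -7 + X²/2
U = -54
I(Y, h) = 24 + h
S(k, b) = -53*k (S(k, b) = -54*k + k = -53*k)
(-2192 + S(69, -56))/(I(-26, 61) + m(3)) = (-2192 - 53*69)/((24 + 61) + (-7 + (½)*3²)) = (-2192 - 3657)/(85 + (-7 + (½)*9)) = -5849/(85 + (-7 + 9/2)) = -5849/(85 - 5/2) = -5849/165/2 = -5849*2/165 = -11698/165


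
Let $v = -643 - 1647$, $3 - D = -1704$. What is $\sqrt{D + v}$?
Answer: $i \sqrt{583} \approx 24.145 i$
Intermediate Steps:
$D = 1707$ ($D = 3 - -1704 = 3 + 1704 = 1707$)
$v = -2290$
$\sqrt{D + v} = \sqrt{1707 - 2290} = \sqrt{-583} = i \sqrt{583}$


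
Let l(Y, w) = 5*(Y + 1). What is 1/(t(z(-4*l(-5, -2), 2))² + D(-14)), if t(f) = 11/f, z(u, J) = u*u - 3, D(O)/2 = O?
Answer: -40921609/1145804931 ≈ -0.035714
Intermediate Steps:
l(Y, w) = 5 + 5*Y (l(Y, w) = 5*(1 + Y) = 5 + 5*Y)
D(O) = 2*O
z(u, J) = -3 + u² (z(u, J) = u² - 3 = -3 + u²)
1/(t(z(-4*l(-5, -2), 2))² + D(-14)) = 1/((11/(-3 + (-4*(5 + 5*(-5)))²))² + 2*(-14)) = 1/((11/(-3 + (-4*(5 - 25))²))² - 28) = 1/((11/(-3 + (-4*(-20))²))² - 28) = 1/((11/(-3 + 80²))² - 28) = 1/((11/(-3 + 6400))² - 28) = 1/((11/6397)² - 28) = 1/(121/40921609 - 28) = 1/(-1145804931/40921609) = -40921609/1145804931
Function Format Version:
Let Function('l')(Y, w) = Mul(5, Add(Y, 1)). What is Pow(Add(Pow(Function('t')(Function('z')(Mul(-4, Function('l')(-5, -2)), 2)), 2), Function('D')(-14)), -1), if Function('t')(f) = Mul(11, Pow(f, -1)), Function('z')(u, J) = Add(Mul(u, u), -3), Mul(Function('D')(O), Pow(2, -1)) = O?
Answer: Rational(-40921609, 1145804931) ≈ -0.035714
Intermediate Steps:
Function('l')(Y, w) = Add(5, Mul(5, Y)) (Function('l')(Y, w) = Mul(5, Add(1, Y)) = Add(5, Mul(5, Y)))
Function('D')(O) = Mul(2, O)
Function('z')(u, J) = Add(-3, Pow(u, 2)) (Function('z')(u, J) = Add(Pow(u, 2), -3) = Add(-3, Pow(u, 2)))
Pow(Add(Pow(Function('t')(Function('z')(Mul(-4, Function('l')(-5, -2)), 2)), 2), Function('D')(-14)), -1) = Pow(Add(Pow(Mul(11, Pow(Add(-3, Pow(Mul(-4, Add(5, Mul(5, -5))), 2)), -1)), 2), Mul(2, -14)), -1) = Pow(Add(Pow(Mul(11, Pow(Add(-3, Pow(Mul(-4, Add(5, -25)), 2)), -1)), 2), -28), -1) = Pow(Add(Pow(Mul(11, Pow(Add(-3, Pow(Mul(-4, -20), 2)), -1)), 2), -28), -1) = Pow(Add(Pow(Mul(11, Pow(Add(-3, Pow(80, 2)), -1)), 2), -28), -1) = Pow(Add(Pow(Mul(11, Pow(Add(-3, 6400), -1)), 2), -28), -1) = Pow(Add(Pow(Mul(11, Pow(6397, -1)), 2), -28), -1) = Pow(Add(Pow(Mul(11, Rational(1, 6397)), 2), -28), -1) = Pow(Add(Pow(Rational(11, 6397), 2), -28), -1) = Pow(Add(Rational(121, 40921609), -28), -1) = Pow(Rational(-1145804931, 40921609), -1) = Rational(-40921609, 1145804931)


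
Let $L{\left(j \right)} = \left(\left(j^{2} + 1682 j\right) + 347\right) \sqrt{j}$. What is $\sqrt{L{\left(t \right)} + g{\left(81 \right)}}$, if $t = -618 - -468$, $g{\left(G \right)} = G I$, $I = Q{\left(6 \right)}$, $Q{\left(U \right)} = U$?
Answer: $\sqrt{486 - 1147265 i \sqrt{6}} \approx 1185.5 - 1185.3 i$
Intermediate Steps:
$I = 6$
$g{\left(G \right)} = 6 G$ ($g{\left(G \right)} = G 6 = 6 G$)
$t = -150$ ($t = -618 + 468 = -150$)
$L{\left(j \right)} = \sqrt{j} \left(347 + j^{2} + 1682 j\right)$ ($L{\left(j \right)} = \left(347 + j^{2} + 1682 j\right) \sqrt{j} = \sqrt{j} \left(347 + j^{2} + 1682 j\right)$)
$\sqrt{L{\left(t \right)} + g{\left(81 \right)}} = \sqrt{\sqrt{-150} \left(347 + \left(-150\right)^{2} + 1682 \left(-150\right)\right) + 6 \cdot 81} = \sqrt{5 i \sqrt{6} \left(347 + 22500 - 252300\right) + 486} = \sqrt{5 i \sqrt{6} \left(-229453\right) + 486} = \sqrt{- 1147265 i \sqrt{6} + 486} = \sqrt{486 - 1147265 i \sqrt{6}}$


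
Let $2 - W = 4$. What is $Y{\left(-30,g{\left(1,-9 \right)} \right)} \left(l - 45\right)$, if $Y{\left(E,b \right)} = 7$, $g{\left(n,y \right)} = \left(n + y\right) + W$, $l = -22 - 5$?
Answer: $-504$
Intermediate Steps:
$W = -2$ ($W = 2 - 4 = -2$)
$l = -27$
$g{\left(n,y \right)} = -2 + n + y$ ($g{\left(n,y \right)} = \left(n + y\right) - 2 = -2 + n + y$)
$Y{\left(-30,g{\left(1,-9 \right)} \right)} \left(l - 45\right) = 7 \left(-27 - 45\right) = 7 \left(-72\right) = -504$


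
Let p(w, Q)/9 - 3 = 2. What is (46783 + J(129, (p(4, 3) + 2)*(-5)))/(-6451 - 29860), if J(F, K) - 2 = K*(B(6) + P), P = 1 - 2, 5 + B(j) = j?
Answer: -46785/36311 ≈ -1.2885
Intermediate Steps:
B(j) = -5 + j
p(w, Q) = 45 (p(w, Q) = 27 + 9*2 = 27 + 18 = 45)
P = -1
J(F, K) = 2 (J(F, K) = 2 + K*((-5 + 6) - 1) = 2 + K*(1 - 1) = 2 + K*0 = 2 + 0 = 2)
(46783 + J(129, (p(4, 3) + 2)*(-5)))/(-6451 - 29860) = (46783 + 2)/(-6451 - 29860) = 46785/(-36311) = 46785*(-1/36311) = -46785/36311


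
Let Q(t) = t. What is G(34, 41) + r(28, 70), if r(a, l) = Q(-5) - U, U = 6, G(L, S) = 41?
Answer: 30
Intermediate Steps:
r(a, l) = -11 (r(a, l) = -5 - 1*6 = -5 - 6 = -11)
G(34, 41) + r(28, 70) = 41 - 11 = 30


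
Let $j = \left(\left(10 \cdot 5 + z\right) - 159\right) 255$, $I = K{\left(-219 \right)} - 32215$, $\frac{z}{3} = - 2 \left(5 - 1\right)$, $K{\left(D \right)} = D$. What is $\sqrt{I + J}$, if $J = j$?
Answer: $i \sqrt{66349} \approx 257.58 i$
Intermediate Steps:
$z = -24$ ($z = 3 \left(- 2 \left(5 - 1\right)\right) = 3 \left(\left(-2\right) 4\right) = 3 \left(-8\right) = -24$)
$I = -32434$ ($I = -219 - 32215 = -32434$)
$j = -33915$ ($j = \left(\left(10 \cdot 5 - 24\right) - 159\right) 255 = \left(\left(50 - 24\right) - 159\right) 255 = \left(26 - 159\right) 255 = \left(-133\right) 255 = -33915$)
$J = -33915$
$\sqrt{I + J} = \sqrt{-32434 - 33915} = \sqrt{-66349} = i \sqrt{66349}$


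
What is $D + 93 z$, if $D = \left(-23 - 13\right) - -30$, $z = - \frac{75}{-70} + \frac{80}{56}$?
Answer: $\frac{453}{2} \approx 226.5$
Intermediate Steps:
$z = \frac{5}{2}$ ($z = \left(-75\right) \left(- \frac{1}{70}\right) + 80 \cdot \frac{1}{56} = \frac{15}{14} + \frac{10}{7} = \frac{5}{2} \approx 2.5$)
$D = -6$ ($D = -36 + 30 = -6$)
$D + 93 z = -6 + 93 \cdot \frac{5}{2} = -6 + \frac{465}{2} = \frac{453}{2}$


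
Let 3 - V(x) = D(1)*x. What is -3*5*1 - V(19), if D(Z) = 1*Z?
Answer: 1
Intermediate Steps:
D(Z) = Z
V(x) = 3 - x
-3*5*1 - V(19) = -3*5*1 - (3 - 1*19) = -15*1 - (3 - 19) = -15 - 1*(-16) = -15 + 16 = 1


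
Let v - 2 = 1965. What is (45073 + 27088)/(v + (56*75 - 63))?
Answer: 72161/6104 ≈ 11.822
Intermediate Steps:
v = 1967 (v = 2 + 1965 = 1967)
(45073 + 27088)/(v + (56*75 - 63)) = (45073 + 27088)/(1967 + (56*75 - 63)) = 72161/(1967 + (4200 - 63)) = 72161/(1967 + 4137) = 72161/6104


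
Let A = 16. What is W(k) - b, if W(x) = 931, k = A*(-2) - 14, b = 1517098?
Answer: -1516167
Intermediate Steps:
k = -46 (k = 16*(-2) - 14 = -32 - 14 = -46)
W(k) - b = 931 - 1*1517098 = 931 - 1517098 = -1516167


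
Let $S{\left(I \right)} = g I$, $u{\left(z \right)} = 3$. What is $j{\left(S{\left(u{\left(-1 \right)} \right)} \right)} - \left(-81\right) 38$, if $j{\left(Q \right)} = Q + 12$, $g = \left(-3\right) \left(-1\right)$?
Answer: $3099$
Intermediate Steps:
$g = 3$
$S{\left(I \right)} = 3 I$
$j{\left(Q \right)} = 12 + Q$
$j{\left(S{\left(u{\left(-1 \right)} \right)} \right)} - \left(-81\right) 38 = \left(12 + 3 \cdot 3\right) - \left(-81\right) 38 = \left(12 + 9\right) - -3078 = 21 + 3078 = 3099$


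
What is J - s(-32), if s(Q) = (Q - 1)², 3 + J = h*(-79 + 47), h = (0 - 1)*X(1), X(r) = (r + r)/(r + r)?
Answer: -1060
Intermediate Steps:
X(r) = 1 (X(r) = (2*r)/((2*r)) = (2*r)*(1/(2*r)) = 1)
h = -1 (h = (0 - 1)*1 = -1*1 = -1)
J = 29 (J = -3 - (-79 + 47) = -3 - 1*(-32) = -3 + 32 = 29)
s(Q) = (-1 + Q)²
J - s(-32) = 29 - (-1 - 32)² = 29 - 1*(-33)² = 29 - 1*1089 = 29 - 1089 = -1060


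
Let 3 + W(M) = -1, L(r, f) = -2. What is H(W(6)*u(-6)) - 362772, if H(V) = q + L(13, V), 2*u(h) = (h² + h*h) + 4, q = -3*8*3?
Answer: -362846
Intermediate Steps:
q = -72 (q = -24*3 = -72)
u(h) = 2 + h² (u(h) = ((h² + h*h) + 4)/2 = ((h² + h²) + 4)/2 = (2*h² + 4)/2 = (4 + 2*h²)/2 = 2 + h²)
W(M) = -4 (W(M) = -3 - 1 = -4)
H(V) = -74 (H(V) = -72 - 2 = -74)
H(W(6)*u(-6)) - 362772 = -74 - 362772 = -362846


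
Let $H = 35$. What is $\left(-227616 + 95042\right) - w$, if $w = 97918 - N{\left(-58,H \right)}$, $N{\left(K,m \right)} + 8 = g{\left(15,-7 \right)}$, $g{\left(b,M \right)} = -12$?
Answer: $-230512$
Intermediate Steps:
$N{\left(K,m \right)} = -20$ ($N{\left(K,m \right)} = -8 - 12 = -20$)
$w = 97938$ ($w = 97918 - -20 = 97918 + 20 = 97938$)
$\left(-227616 + 95042\right) - w = \left(-227616 + 95042\right) - 97938 = -132574 - 97938 = -230512$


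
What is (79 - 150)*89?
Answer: -6319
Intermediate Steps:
(79 - 150)*89 = -71*89 = -6319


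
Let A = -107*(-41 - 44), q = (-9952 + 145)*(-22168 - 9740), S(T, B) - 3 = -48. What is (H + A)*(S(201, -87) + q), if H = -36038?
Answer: -8431049659473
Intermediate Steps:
S(T, B) = -45 (S(T, B) = 3 - 48 = -45)
q = 312921756 (q = -9807*(-31908) = 312921756)
A = 9095 (A = -107*(-85) = 9095)
(H + A)*(S(201, -87) + q) = (-36038 + 9095)*(-45 + 312921756) = -26943*312921711 = -8431049659473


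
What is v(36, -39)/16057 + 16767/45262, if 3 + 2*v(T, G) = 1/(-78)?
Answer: 20994443797/56688210852 ≈ 0.37035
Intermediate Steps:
v(T, G) = -235/156 (v(T, G) = -3/2 + (½)/(-78) = -3/2 + (½)*(-1/78) = -3/2 - 1/156 = -235/156)
v(36, -39)/16057 + 16767/45262 = -235/156/16057 + 16767/45262 = -235/156*1/16057 + 16767*(1/45262) = -235/2504892 + 16767/45262 = 20994443797/56688210852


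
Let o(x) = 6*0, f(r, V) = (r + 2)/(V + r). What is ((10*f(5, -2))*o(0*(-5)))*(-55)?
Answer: 0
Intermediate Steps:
f(r, V) = (2 + r)/(V + r)
o(x) = 0
((10*f(5, -2))*o(0*(-5)))*(-55) = ((10*((2 + 5)/(-2 + 5)))*0)*(-55) = ((10*(7/3))*0)*(-55) = ((70/3)*0)*(-55) = 0*(-55) = 0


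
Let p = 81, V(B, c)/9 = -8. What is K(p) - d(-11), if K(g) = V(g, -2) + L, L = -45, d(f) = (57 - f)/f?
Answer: -1219/11 ≈ -110.82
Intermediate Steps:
V(B, c) = -72 (V(B, c) = 9*(-8) = -72)
d(f) = (57 - f)/f
K(g) = -117 (K(g) = -72 - 45 = -117)
K(p) - d(-11) = -117 - (57 - 1*(-11))/(-11) = -117 - (-1)*(57 + 11)/11 = -117 - (-1)*68/11 = -117 - 1*(-68/11) = -117 + 68/11 = -1219/11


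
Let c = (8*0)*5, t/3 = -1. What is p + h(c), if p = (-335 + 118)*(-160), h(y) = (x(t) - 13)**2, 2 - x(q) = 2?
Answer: 34889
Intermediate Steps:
t = -3 (t = 3*(-1) = -3)
x(q) = 0 (x(q) = 2 - 1*2 = 2 - 2 = 0)
c = 0 (c = 0*5 = 0)
h(y) = 169 (h(y) = (0 - 13)**2 = (-13)**2 = 169)
p = 34720 (p = -217*(-160) = 34720)
p + h(c) = 34720 + 169 = 34889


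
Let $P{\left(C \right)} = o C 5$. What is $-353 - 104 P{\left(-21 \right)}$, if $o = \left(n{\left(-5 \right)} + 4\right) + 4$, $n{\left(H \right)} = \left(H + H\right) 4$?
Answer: $-349793$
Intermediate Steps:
$n{\left(H \right)} = 8 H$ ($n{\left(H \right)} = 2 H 4 = 8 H$)
$o = -32$ ($o = \left(8 \left(-5\right) + 4\right) + 4 = \left(-40 + 4\right) + 4 = -36 + 4 = -32$)
$P{\left(C \right)} = - 160 C$ ($P{\left(C \right)} = - 32 C 5 = - 160 C$)
$-353 - 104 P{\left(-21 \right)} = -353 - 104 \left(\left(-160\right) \left(-21\right)\right) = -353 - 349440 = -349793$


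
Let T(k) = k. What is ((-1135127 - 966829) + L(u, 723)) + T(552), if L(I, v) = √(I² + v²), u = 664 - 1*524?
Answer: -2101404 + √542329 ≈ -2.1007e+6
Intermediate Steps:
u = 140 (u = 664 - 524 = 140)
((-1135127 - 966829) + L(u, 723)) + T(552) = ((-1135127 - 966829) + √(140² + 723²)) + 552 = (-2101956 + √(19600 + 522729)) + 552 = (-2101956 + √542329) + 552 = -2101404 + √542329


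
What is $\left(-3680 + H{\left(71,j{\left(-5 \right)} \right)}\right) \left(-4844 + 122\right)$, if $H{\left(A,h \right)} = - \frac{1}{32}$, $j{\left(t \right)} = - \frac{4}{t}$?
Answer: $\frac{278033721}{16} \approx 1.7377 \cdot 10^{7}$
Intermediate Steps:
$H{\left(A,h \right)} = - \frac{1}{32}$ ($H{\left(A,h \right)} = \left(-1\right) \frac{1}{32} = - \frac{1}{32}$)
$\left(-3680 + H{\left(71,j{\left(-5 \right)} \right)}\right) \left(-4844 + 122\right) = \left(-3680 - \frac{1}{32}\right) \left(-4844 + 122\right) = \left(- \frac{117761}{32}\right) \left(-4722\right) = \frac{278033721}{16}$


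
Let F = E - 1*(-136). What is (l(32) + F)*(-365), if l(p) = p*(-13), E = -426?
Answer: 257690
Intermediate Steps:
l(p) = -13*p
F = -290 (F = -426 - 1*(-136) = -426 + 136 = -290)
(l(32) + F)*(-365) = (-13*32 - 290)*(-365) = (-416 - 290)*(-365) = -706*(-365) = 257690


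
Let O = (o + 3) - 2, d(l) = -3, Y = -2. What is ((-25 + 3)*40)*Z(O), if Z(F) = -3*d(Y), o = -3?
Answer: -7920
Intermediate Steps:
O = -2 (O = (-3 + 3) - 2 = 0 - 2 = -2)
Z(F) = 9 (Z(F) = -3*(-3) = 9)
((-25 + 3)*40)*Z(O) = ((-25 + 3)*40)*9 = -22*40*9 = -880*9 = -7920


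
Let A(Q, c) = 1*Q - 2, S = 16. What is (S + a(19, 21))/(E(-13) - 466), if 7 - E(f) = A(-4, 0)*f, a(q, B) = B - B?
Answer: -16/537 ≈ -0.029795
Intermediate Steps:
a(q, B) = 0
A(Q, c) = -2 + Q (A(Q, c) = Q - 2 = -2 + Q)
E(f) = 7 + 6*f (E(f) = 7 - (-2 - 4)*f = 7 - (-6)*f = 7 + 6*f)
(S + a(19, 21))/(E(-13) - 466) = (16 + 0)/((7 + 6*(-13)) - 466) = 16/((7 - 78) - 466) = 16/(-71 - 466) = 16/(-537) = 16*(-1/537) = -16/537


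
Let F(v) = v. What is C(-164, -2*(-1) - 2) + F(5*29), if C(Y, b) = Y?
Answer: -19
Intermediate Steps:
C(-164, -2*(-1) - 2) + F(5*29) = -164 + 5*29 = -164 + 145 = -19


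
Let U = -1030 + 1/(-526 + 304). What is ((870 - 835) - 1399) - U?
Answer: -74147/222 ≈ -334.00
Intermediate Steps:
U = -228661/222 (U = -1030 + 1/(-222) = -1030 - 1/222 = -228661/222 ≈ -1030.0)
((870 - 835) - 1399) - U = ((870 - 835) - 1399) - 1*(-228661/222) = (35 - 1399) + 228661/222 = -1364 + 228661/222 = -74147/222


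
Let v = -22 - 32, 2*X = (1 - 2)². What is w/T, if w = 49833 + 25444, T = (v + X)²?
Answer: 301108/11449 ≈ 26.300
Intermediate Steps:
X = ½ (X = (1 - 2)²/2 = (½)*(-1)² = (½)*1 = ½ ≈ 0.50000)
v = -54
T = 11449/4 (T = (-54 + ½)² = (-107/2)² = 11449/4 ≈ 2862.3)
w = 75277
w/T = 75277/(11449/4) = 75277*(4/11449) = 301108/11449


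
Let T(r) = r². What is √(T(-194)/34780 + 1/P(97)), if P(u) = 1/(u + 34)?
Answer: 3*√1109534170/8695 ≈ 11.493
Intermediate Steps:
P(u) = 1/(34 + u)
√(T(-194)/34780 + 1/P(97)) = √((-194)²/34780 + 1/(1/(34 + 97))) = √(37636*(1/34780) + 1/(1/131)) = √(9409/8695 + 1/(1/131)) = √(9409/8695 + 131) = √(1148454/8695) = 3*√1109534170/8695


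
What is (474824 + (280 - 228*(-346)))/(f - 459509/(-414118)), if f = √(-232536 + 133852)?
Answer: 35139887632921168/5641299069377699 - 63337431853435072*I*√24671/5641299069377699 ≈ 6.229 - 1763.5*I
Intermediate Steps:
f = 2*I*√24671 (f = √(-98684) = 2*I*√24671 ≈ 314.14*I)
(474824 + (280 - 228*(-346)))/(f - 459509/(-414118)) = (474824 + (280 - 228*(-346)))/(2*I*√24671 - 459509/(-414118)) = (474824 + (280 + 78888))/(2*I*√24671 - 459509*(-1/414118)) = (474824 + 79168)/(2*I*√24671 + 459509/414118) = 553992/(459509/414118 + 2*I*√24671)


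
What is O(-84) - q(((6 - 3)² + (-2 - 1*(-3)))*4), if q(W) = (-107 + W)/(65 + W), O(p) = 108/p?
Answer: -68/105 ≈ -0.64762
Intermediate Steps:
q(W) = (-107 + W)/(65 + W)
O(-84) - q(((6 - 3)² + (-2 - 1*(-3)))*4) = 108/(-84) - (-107 + ((6 - 3)² + (-2 - 1*(-3)))*4)/(65 + ((6 - 3)² + (-2 - 1*(-3)))*4) = 108*(-1/84) - (-107 + (3² + (-2 + 3))*4)/(65 + (3² + (-2 + 3))*4) = -9/7 - (-107 + (9 + 1)*4)/(65 + (9 + 1)*4) = -9/7 - (-107 + 10*4)/(65 + 10*4) = -9/7 - (-107 + 40)/(65 + 40) = -9/7 - (-67)/105 = -9/7 - 1*(-67/105) = -9/7 + 67/105 = -68/105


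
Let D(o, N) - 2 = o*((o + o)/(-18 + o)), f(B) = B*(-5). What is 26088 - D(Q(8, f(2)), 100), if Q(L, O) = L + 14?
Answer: 25844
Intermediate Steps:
f(B) = -5*B
Q(L, O) = 14 + L
D(o, N) = 2 + 2*o²/(-18 + o) (D(o, N) = 2 + o*((o + o)/(-18 + o)) = 2 + o*((2*o)/(-18 + o)) = 2 + o*(2*o/(-18 + o)) = 2 + 2*o²/(-18 + o))
26088 - D(Q(8, f(2)), 100) = 26088 - 2*(-18 + (14 + 8) + (14 + 8)²)/(-18 + (14 + 8)) = 26088 - 2*(-18 + 22 + 22²)/(-18 + 22) = 26088 - 2*(-18 + 22 + 484)/4 = 26088 - 2*488/4 = 26088 - 1*244 = 26088 - 244 = 25844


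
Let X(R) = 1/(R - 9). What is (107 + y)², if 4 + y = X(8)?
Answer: 10404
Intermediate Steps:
X(R) = 1/(-9 + R)
y = -5 (y = -4 + 1/(-9 + 8) = -4 + 1/(-1) = -4 - 1 = -5)
(107 + y)² = (107 - 5)² = 102² = 10404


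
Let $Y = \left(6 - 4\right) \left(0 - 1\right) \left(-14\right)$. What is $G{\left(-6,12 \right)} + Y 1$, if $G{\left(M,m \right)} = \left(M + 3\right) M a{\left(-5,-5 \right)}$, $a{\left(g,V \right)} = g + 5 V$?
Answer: $-512$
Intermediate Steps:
$Y = 28$ ($Y = 2 \left(-1\right) \left(-14\right) = \left(-2\right) \left(-14\right) = 28$)
$G{\left(M,m \right)} = - 30 M \left(3 + M\right)$ ($G{\left(M,m \right)} = \left(M + 3\right) M \left(-5 + 5 \left(-5\right)\right) = \left(3 + M\right) M \left(-5 - 25\right) = M \left(3 + M\right) \left(-30\right) = - 30 M \left(3 + M\right)$)
$G{\left(-6,12 \right)} + Y 1 = \left(-30\right) \left(-6\right) \left(3 - 6\right) + 28 \cdot 1 = \left(-30\right) \left(-6\right) \left(-3\right) + 28 = -540 + 28 = -512$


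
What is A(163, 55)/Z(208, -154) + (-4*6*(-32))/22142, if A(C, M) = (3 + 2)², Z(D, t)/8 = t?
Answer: 196313/13639472 ≈ 0.014393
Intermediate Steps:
Z(D, t) = 8*t
A(C, M) = 25 (A(C, M) = 5² = 25)
A(163, 55)/Z(208, -154) + (-4*6*(-32))/22142 = 25/((8*(-154))) + (-4*6*(-32))/22142 = 25/(-1232) - 24*(-32)*(1/22142) = 25*(-1/1232) + 768*(1/22142) = -25/1232 + 384/11071 = 196313/13639472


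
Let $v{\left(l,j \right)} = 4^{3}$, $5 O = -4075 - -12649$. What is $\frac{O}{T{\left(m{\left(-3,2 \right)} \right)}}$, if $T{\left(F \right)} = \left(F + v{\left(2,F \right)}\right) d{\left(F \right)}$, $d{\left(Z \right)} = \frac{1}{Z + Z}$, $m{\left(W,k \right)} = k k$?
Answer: $\frac{17148}{85} \approx 201.74$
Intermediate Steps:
$m{\left(W,k \right)} = k^{2}$
$O = \frac{8574}{5}$ ($O = \frac{-4075 - -12649}{5} = \frac{-4075 + 12649}{5} = \frac{1}{5} \cdot 8574 = \frac{8574}{5} \approx 1714.8$)
$d{\left(Z \right)} = \frac{1}{2 Z}$
$v{\left(l,j \right)} = 64$
$T{\left(F \right)} = \frac{64 + F}{2 F}$ ($T{\left(F \right)} = \left(F + 64\right) \frac{1}{2 F} = \left(64 + F\right) \frac{1}{2 F} = \frac{64 + F}{2 F}$)
$\frac{O}{T{\left(m{\left(-3,2 \right)} \right)}} = \frac{8574}{5 \frac{64 + 2^{2}}{2 \cdot 2^{2}}} = \frac{8574}{5 \frac{64 + 4}{2 \cdot 4}} = \frac{8574}{5 \cdot \frac{1}{2} \cdot \frac{1}{4} \cdot 68} = \frac{8574}{5 \cdot \frac{17}{2}} = \frac{8574}{5} \cdot \frac{2}{17} = \frac{17148}{85}$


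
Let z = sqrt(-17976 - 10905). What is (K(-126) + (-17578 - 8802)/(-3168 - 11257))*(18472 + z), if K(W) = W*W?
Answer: 846156804992/2885 + 137422608*I*sqrt(3209)/2885 ≈ 2.933e+8 + 2.6983e+6*I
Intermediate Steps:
K(W) = W**2
z = 3*I*sqrt(3209) (z = sqrt(-28881) = 3*I*sqrt(3209) ≈ 169.94*I)
(K(-126) + (-17578 - 8802)/(-3168 - 11257))*(18472 + z) = ((-126)**2 + (-17578 - 8802)/(-3168 - 11257))*(18472 + 3*I*sqrt(3209)) = (15876 - 26380/(-14425))*(18472 + 3*I*sqrt(3209)) = (15876 - 26380*(-1/14425))*(18472 + 3*I*sqrt(3209)) = (15876 + 5276/2885)*(18472 + 3*I*sqrt(3209)) = 45807536*(18472 + 3*I*sqrt(3209))/2885 = 846156804992/2885 + 137422608*I*sqrt(3209)/2885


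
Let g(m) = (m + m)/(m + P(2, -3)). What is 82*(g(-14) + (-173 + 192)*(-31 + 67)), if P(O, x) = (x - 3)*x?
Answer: 55514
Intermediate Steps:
P(O, x) = x*(-3 + x) (P(O, x) = (-3 + x)*x = x*(-3 + x))
g(m) = 2*m/(18 + m) (g(m) = (m + m)/(m - 3*(-3 - 3)) = (2*m)/(m - 3*(-6)) = (2*m)/(m + 18) = (2*m)/(18 + m) = 2*m/(18 + m))
82*(g(-14) + (-173 + 192)*(-31 + 67)) = 82*(2*(-14)/(18 - 14) + (-173 + 192)*(-31 + 67)) = 82*(2*(-14)/4 + 19*36) = 82*(2*(-14)*(¼) + 684) = 82*(-7 + 684) = 82*677 = 55514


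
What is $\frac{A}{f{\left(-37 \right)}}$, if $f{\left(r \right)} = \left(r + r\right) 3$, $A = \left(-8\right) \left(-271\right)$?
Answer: $- \frac{1084}{111} \approx -9.7658$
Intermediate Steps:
$A = 2168$
$f{\left(r \right)} = 6 r$ ($f{\left(r \right)} = 2 r 3 = 6 r$)
$\frac{A}{f{\left(-37 \right)}} = \frac{2168}{6 \left(-37\right)} = \frac{2168}{-222} = 2168 \left(- \frac{1}{222}\right) = - \frac{1084}{111}$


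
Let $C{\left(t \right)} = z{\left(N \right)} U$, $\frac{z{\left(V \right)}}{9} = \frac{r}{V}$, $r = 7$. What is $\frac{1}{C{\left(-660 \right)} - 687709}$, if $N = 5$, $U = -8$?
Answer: $- \frac{5}{3439049} \approx -1.4539 \cdot 10^{-6}$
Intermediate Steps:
$z{\left(V \right)} = \frac{63}{V}$ ($z{\left(V \right)} = 9 \frac{7}{V} = \frac{63}{V}$)
$C{\left(t \right)} = - \frac{504}{5}$ ($C{\left(t \right)} = \frac{63}{5} \left(-8\right) = - \frac{504}{5}$)
$\frac{1}{C{\left(-660 \right)} - 687709} = \frac{1}{- \frac{504}{5} - 687709} = \frac{1}{- \frac{3439049}{5}} = - \frac{5}{3439049}$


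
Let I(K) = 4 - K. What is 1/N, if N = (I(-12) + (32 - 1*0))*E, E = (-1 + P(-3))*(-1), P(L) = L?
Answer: 1/192 ≈ 0.0052083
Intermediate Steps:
E = 4 (E = (-1 - 3)*(-1) = -4*(-1) = 4)
N = 192 (N = ((4 - 1*(-12)) + (32 - 1*0))*4 = ((4 + 12) + (32 + 0))*4 = (16 + 32)*4 = 48*4 = 192)
1/N = 1/192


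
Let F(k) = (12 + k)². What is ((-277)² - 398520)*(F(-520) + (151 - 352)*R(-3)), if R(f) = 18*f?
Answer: -86535392138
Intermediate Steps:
((-277)² - 398520)*(F(-520) + (151 - 352)*R(-3)) = ((-277)² - 398520)*((12 - 520)² + (151 - 352)*(18*(-3))) = (76729 - 398520)*((-508)² - 201*(-54)) = -321791*(258064 + 10854) = -321791*268918 = -86535392138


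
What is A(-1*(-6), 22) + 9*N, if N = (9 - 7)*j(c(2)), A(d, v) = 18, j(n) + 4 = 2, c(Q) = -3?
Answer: -18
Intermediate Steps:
j(n) = -2 (j(n) = -4 + 2 = -2)
N = -4 (N = (9 - 7)*(-2) = 2*(-2) = -4)
A(-1*(-6), 22) + 9*N = 18 + 9*(-4) = 18 - 36 = -18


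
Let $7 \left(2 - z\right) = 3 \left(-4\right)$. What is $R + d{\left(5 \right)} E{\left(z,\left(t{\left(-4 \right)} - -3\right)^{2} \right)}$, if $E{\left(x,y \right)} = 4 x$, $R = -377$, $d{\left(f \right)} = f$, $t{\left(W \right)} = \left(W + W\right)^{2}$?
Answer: $- \frac{2119}{7} \approx -302.71$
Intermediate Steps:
$t{\left(W \right)} = 4 W^{2}$ ($t{\left(W \right)} = \left(2 W\right)^{2} = 4 W^{2}$)
$z = \frac{26}{7}$ ($z = 2 - \frac{3 \left(-4\right)}{7} = 2 - - \frac{12}{7} = 2 + \frac{12}{7} = \frac{26}{7} \approx 3.7143$)
$R + d{\left(5 \right)} E{\left(z,\left(t{\left(-4 \right)} - -3\right)^{2} \right)} = -377 + 5 \cdot 4 \cdot \frac{26}{7} = -377 + 5 \cdot \frac{104}{7} = -377 + \frac{520}{7} = - \frac{2119}{7}$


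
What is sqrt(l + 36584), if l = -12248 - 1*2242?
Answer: sqrt(22094) ≈ 148.64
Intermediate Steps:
l = -14490 (l = -12248 - 2242 = -14490)
sqrt(l + 36584) = sqrt(-14490 + 36584) = sqrt(22094)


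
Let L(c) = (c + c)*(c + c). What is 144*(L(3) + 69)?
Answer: 15120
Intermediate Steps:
L(c) = 4*c**2 (L(c) = (2*c)*(2*c) = 4*c**2)
144*(L(3) + 69) = 144*(4*3**2 + 69) = 144*(4*9 + 69) = 144*(36 + 69) = 144*105 = 15120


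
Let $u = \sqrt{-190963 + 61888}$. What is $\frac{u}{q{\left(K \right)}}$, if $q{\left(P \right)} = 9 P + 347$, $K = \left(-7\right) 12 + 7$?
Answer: $- \frac{5 i \sqrt{5163}}{346} \approx - 1.0384 i$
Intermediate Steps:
$K = -77$ ($K = -84 + 7 = -77$)
$q{\left(P \right)} = 347 + 9 P$
$u = 5 i \sqrt{5163}$ ($u = \sqrt{-129075} = 5 i \sqrt{5163} \approx 359.27 i$)
$\frac{u}{q{\left(K \right)}} = \frac{5 i \sqrt{5163}}{347 + 9 \left(-77\right)} = \frac{5 i \sqrt{5163}}{347 - 693} = \frac{5 i \sqrt{5163}}{-346} = 5 i \sqrt{5163} \left(- \frac{1}{346}\right) = - \frac{5 i \sqrt{5163}}{346}$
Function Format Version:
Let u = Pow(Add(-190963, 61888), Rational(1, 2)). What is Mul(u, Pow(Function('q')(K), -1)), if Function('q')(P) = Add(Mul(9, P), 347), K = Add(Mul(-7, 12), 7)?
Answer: Mul(Rational(-5, 346), I, Pow(5163, Rational(1, 2))) ≈ Mul(-1.0384, I)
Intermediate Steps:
K = -77 (K = Add(-84, 7) = -77)
Function('q')(P) = Add(347, Mul(9, P))
u = Mul(5, I, Pow(5163, Rational(1, 2))) (u = Pow(-129075, Rational(1, 2)) = Mul(5, I, Pow(5163, Rational(1, 2))) ≈ Mul(359.27, I))
Mul(u, Pow(Function('q')(K), -1)) = Mul(Mul(5, I, Pow(5163, Rational(1, 2))), Pow(Add(347, Mul(9, -77)), -1)) = Mul(Mul(5, I, Pow(5163, Rational(1, 2))), Pow(Add(347, -693), -1)) = Mul(Mul(5, I, Pow(5163, Rational(1, 2))), Pow(-346, -1)) = Mul(Mul(5, I, Pow(5163, Rational(1, 2))), Rational(-1, 346)) = Mul(Rational(-5, 346), I, Pow(5163, Rational(1, 2)))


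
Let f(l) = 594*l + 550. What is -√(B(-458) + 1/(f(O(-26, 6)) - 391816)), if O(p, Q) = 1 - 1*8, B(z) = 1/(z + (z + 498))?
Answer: -I*√113589632794/6886968 ≈ -0.048937*I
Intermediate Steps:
B(z) = 1/(498 + 2*z) (B(z) = 1/(z + (498 + z)) = 1/(498 + 2*z))
O(p, Q) = -7 (O(p, Q) = 1 - 8 = -7)
f(l) = 550 + 594*l
-√(B(-458) + 1/(f(O(-26, 6)) - 391816)) = -√(1/(2*(249 - 458)) + 1/((550 + 594*(-7)) - 391816)) = -√((½)/(-209) + 1/((550 - 4158) - 391816)) = -√((½)*(-1/209) + 1/(-3608 - 391816)) = -√(-1/418 + 1/(-395424)) = -√(-1/418 - 1/395424) = -√(-197921/82643616) = -I*√113589632794/6886968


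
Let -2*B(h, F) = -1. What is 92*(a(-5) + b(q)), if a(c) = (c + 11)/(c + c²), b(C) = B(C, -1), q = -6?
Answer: 368/5 ≈ 73.600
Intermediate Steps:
B(h, F) = ½ (B(h, F) = -½*(-1) = ½)
b(C) = ½
a(c) = (11 + c)/(c + c²)
92*(a(-5) + b(q)) = 92*((11 - 5)/((-5)*(1 - 5)) + ½) = 92*(-⅕*6/(-4) + ½) = 92*(-⅕*(-¼)*6 + ½) = 92*(3/10 + ½) = 92*(⅘) = 368/5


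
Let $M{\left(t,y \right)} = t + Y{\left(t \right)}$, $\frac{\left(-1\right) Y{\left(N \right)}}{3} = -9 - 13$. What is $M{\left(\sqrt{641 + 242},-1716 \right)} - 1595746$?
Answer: $-1595680 + \sqrt{883} \approx -1.5957 \cdot 10^{6}$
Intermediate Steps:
$Y{\left(N \right)} = 66$ ($Y{\left(N \right)} = - 3 \left(-9 - 13\right) = \left(-3\right) \left(-22\right) = 66$)
$M{\left(t,y \right)} = 66 + t$ ($M{\left(t,y \right)} = t + 66 = 66 + t$)
$M{\left(\sqrt{641 + 242},-1716 \right)} - 1595746 = \left(66 + \sqrt{641 + 242}\right) - 1595746 = \left(66 + \sqrt{883}\right) - 1595746 = -1595680 + \sqrt{883}$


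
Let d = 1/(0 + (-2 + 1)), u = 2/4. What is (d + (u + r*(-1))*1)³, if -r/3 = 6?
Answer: 42875/8 ≈ 5359.4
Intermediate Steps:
r = -18 (r = -3*6 = -18)
u = ½ (u = 2*(¼) = ½ ≈ 0.50000)
d = -1 (d = 1/(0 - 1) = 1/(-1) = -1)
(d + (u + r*(-1))*1)³ = (-1 + (½ - 18*(-1))*1)³ = (-1 + (½ + 18)*1)³ = (-1 + (37/2)*1)³ = (-1 + 37/2)³ = (35/2)³ = 42875/8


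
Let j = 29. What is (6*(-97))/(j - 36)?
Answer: 582/7 ≈ 83.143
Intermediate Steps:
(6*(-97))/(j - 36) = (6*(-97))/(29 - 36) = -582/(-7) = -582*(-⅐) = 582/7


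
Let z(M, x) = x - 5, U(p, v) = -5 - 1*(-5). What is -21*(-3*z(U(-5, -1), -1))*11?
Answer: -4158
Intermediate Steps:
U(p, v) = 0 (U(p, v) = -5 + 5 = 0)
z(M, x) = -5 + x
-21*(-3*z(U(-5, -1), -1))*11 = -21*(-3*(-5 - 1))*11 = -21*(-3*(-6))*11 = -378*11 = -21*198 = -4158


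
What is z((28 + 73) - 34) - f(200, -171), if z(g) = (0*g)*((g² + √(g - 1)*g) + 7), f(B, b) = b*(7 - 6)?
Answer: 171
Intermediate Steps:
f(B, b) = b (f(B, b) = b*1 = b)
z(g) = 0 (z(g) = 0*((g² + √(-1 + g)*g) + 7) = 0*((g² + g*√(-1 + g)) + 7) = 0*(7 + g² + g*√(-1 + g)) = 0)
z((28 + 73) - 34) - f(200, -171) = 0 - 1*(-171) = 0 + 171 = 171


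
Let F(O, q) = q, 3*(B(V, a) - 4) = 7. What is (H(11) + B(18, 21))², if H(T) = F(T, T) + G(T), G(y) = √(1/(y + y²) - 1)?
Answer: (1144 + I*√4323)²/4356 ≈ 299.45 + 34.535*I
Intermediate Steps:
B(V, a) = 19/3 (B(V, a) = 4 + (⅓)*7 = 4 + 7/3 = 19/3)
G(y) = √(-1 + 1/(y + y²))
H(T) = T + √((1 - T - T²)/(T*(1 + T)))
(H(11) + B(18, 21))² = ((11 + √((1 - 1*11 - 1*11²)/(11*(1 + 11)))) + 19/3)² = ((11 + √((1/11)*(1 - 11 - 1*121)/12)) + 19/3)² = ((11 + √((1/11)*(1/12)*(1 - 11 - 121))) + 19/3)² = ((11 + √((1/11)*(1/12)*(-131))) + 19/3)² = ((11 + √(-131/132)) + 19/3)² = ((11 + I*√4323/66) + 19/3)² = (52/3 + I*√4323/66)²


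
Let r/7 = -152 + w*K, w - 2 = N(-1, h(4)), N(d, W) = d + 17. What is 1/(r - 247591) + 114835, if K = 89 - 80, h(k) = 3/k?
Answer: 28424074034/247521 ≈ 1.1484e+5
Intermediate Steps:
N(d, W) = 17 + d
K = 9
w = 18 (w = 2 + (17 - 1) = 2 + 16 = 18)
r = 70 (r = 7*(-152 + 18*9) = 7*(-152 + 162) = 7*10 = 70)
1/(r - 247591) + 114835 = 1/(70 - 247591) + 114835 = 1/(-247521) + 114835 = -1/247521 + 114835 = 28424074034/247521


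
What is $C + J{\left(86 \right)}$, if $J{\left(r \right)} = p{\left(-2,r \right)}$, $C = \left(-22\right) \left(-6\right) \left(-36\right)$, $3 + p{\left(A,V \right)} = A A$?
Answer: $-4751$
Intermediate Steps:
$p{\left(A,V \right)} = -3 + A^{2}$ ($p{\left(A,V \right)} = -3 + A A = -3 + A^{2}$)
$C = -4752$ ($C = 132 \left(-36\right) = -4752$)
$J{\left(r \right)} = 1$ ($J{\left(r \right)} = -3 + \left(-2\right)^{2} = -3 + 4 = 1$)
$C + J{\left(86 \right)} = -4752 + 1 = -4751$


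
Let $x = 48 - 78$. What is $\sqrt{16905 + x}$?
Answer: $75 \sqrt{3} \approx 129.9$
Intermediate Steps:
$x = -30$ ($x = 48 - 78 = -30$)
$\sqrt{16905 + x} = \sqrt{16905 - 30} = \sqrt{16875} = 75 \sqrt{3}$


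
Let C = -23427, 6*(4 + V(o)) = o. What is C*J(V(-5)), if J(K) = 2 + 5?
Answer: -163989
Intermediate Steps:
V(o) = -4 + o/6
J(K) = 7
C*J(V(-5)) = -23427*7 = -163989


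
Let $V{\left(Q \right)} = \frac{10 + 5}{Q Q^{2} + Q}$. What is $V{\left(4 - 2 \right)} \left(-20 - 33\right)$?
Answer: $- \frac{159}{2} \approx -79.5$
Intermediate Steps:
$V{\left(Q \right)} = \frac{15}{Q + Q^{3}}$ ($V{\left(Q \right)} = \frac{15}{Q^{3} + Q} = \frac{15}{Q + Q^{3}}$)
$V{\left(4 - 2 \right)} \left(-20 - 33\right) = \frac{15}{\left(4 - 2\right) + \left(4 - 2\right)^{3}} \left(-20 - 33\right) = \frac{15}{2 + 2^{3}} \left(-53\right) = \frac{15}{2 + 8} \left(-53\right) = \frac{15}{10} \left(-53\right) = 15 \cdot \frac{1}{10} \left(-53\right) = \frac{3}{2} \left(-53\right) = - \frac{159}{2}$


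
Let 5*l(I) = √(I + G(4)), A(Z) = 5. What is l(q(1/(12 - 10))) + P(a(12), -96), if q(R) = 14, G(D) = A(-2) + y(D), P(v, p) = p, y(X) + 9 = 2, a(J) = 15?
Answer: -96 + 2*√3/5 ≈ -95.307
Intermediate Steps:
y(X) = -7 (y(X) = -9 + 2 = -7)
G(D) = -2 (G(D) = 5 - 7 = -2)
l(I) = √(-2 + I)/5 (l(I) = √(I - 2)/5 = √(-2 + I)/5)
l(q(1/(12 - 10))) + P(a(12), -96) = √(-2 + 14)/5 - 96 = √12/5 - 96 = (2*√3)/5 - 96 = 2*√3/5 - 96 = -96 + 2*√3/5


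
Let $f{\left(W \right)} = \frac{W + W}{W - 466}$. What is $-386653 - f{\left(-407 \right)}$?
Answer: $- \frac{337548883}{873} \approx -3.8665 \cdot 10^{5}$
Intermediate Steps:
$f{\left(W \right)} = \frac{2 W}{-466 + W}$
$-386653 - f{\left(-407 \right)} = -386653 - 2 \left(-407\right) \frac{1}{-466 - 407} = -386653 - 2 \left(-407\right) \frac{1}{-873} = -386653 - 2 \left(-407\right) \left(- \frac{1}{873}\right) = -386653 - \frac{814}{873} = - \frac{337548883}{873}$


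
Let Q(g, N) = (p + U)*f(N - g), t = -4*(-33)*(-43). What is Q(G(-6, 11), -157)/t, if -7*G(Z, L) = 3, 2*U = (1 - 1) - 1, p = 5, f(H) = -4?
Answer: 3/946 ≈ 0.0031712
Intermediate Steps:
t = -5676 (t = 132*(-43) = -5676)
U = -½ (U = ((1 - 1) - 1)/2 = (0 - 1)/2 = (½)*(-1) = -½ ≈ -0.50000)
G(Z, L) = -3/7 (G(Z, L) = -⅐*3 = -3/7)
Q(g, N) = -18 (Q(g, N) = (5 - ½)*(-4) = (9/2)*(-4) = -18)
Q(G(-6, 11), -157)/t = -18/(-5676) = -18*(-1/5676) = 3/946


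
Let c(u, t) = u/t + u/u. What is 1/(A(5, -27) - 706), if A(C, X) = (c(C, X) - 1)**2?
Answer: -729/514649 ≈ -0.0014165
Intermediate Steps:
c(u, t) = 1 + u/t (c(u, t) = u/t + 1 = 1 + u/t)
A(C, X) = (-1 + (C + X)/X)**2 (A(C, X) = ((X + C)/X - 1)**2 = ((C + X)/X - 1)**2 = (-1 + (C + X)/X)**2)
1/(A(5, -27) - 706) = 1/(5**2/(-27)**2 - 706) = 1/(25*(1/729) - 706) = 1/(25/729 - 706) = 1/(-514649/729) = -729/514649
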